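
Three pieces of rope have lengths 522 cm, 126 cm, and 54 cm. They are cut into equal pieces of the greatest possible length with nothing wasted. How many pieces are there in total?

39

Piece length = gcd(522, 126, 54).
522 = 2 × 3^2 × 29
126 = 2 × 3^2 × 7
54 = 2 × 3^3
gcd(522, 126, 54) = 2 × 3^2 = 18.
Total pieces = 522/18 + 126/18 + 54/18 = 29 + 7 + 3 = 39.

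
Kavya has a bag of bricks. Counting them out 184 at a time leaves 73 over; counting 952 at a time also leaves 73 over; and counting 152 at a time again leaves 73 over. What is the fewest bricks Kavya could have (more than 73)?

416097

N − 73 must be a common multiple of 184, 952, and 152.
184 = 2^3 × 23
952 = 2^3 × 7 × 17
152 = 2^3 × 19
LCM(184, 952, 152) = 2^3 × 7 × 17 × 19 × 23 = 416024.
Smallest N > 73 is LCM + 73 = 416024 + 73 = 416097.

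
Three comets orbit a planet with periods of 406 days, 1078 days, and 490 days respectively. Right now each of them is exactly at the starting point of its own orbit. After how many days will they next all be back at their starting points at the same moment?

We need the least common multiple of the intervals.
406 = 2 × 7 × 29
1078 = 2 × 7^2 × 11
490 = 2 × 5 × 7^2
LCM(406, 1078, 490) = 2 × 5 × 7^2 × 11 × 29 = 156310.

156310 days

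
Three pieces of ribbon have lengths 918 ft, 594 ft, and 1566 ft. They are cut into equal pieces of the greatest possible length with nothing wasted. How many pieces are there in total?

Piece length = gcd(918, 594, 1566).
918 = 2 × 3^3 × 17
594 = 2 × 3^3 × 11
1566 = 2 × 3^3 × 29
gcd(918, 594, 1566) = 2 × 3^3 = 54.
Total pieces = 918/54 + 594/54 + 1566/54 = 17 + 11 + 29 = 57.

57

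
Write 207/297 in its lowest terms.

207 = 3^2 × 23
297 = 3^3 × 11
gcd(207, 297) = 3^2 = 9.
Divide numerator and denominator by 9: 207/297 = 23/33.

23/33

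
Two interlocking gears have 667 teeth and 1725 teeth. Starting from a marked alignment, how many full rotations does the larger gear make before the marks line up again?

They are all back at their starting positions together after one LCM of the periods.
667 = 23 × 29
1725 = 3 × 5^2 × 23
LCM(667, 1725) = 3 × 5^2 × 23 × 29 = 50025.
Rotations for period 1725: 50025 / 1725 = 29.

29 rotations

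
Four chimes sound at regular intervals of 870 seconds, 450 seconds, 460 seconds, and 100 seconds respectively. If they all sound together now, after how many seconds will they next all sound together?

600300 seconds

They coincide at every common multiple of the periods; the first is the LCM.
870 = 2 × 3 × 5 × 29
450 = 2 × 3^2 × 5^2
460 = 2^2 × 5 × 23
100 = 2^2 × 5^2
LCM(870, 450, 460, 100) = 2^2 × 3^2 × 5^2 × 23 × 29 = 600300.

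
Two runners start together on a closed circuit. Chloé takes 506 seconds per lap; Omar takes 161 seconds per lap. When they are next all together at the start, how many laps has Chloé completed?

The first common completion time is the LCM of the periods.
506 = 2 × 11 × 23
161 = 7 × 23
LCM(506, 161) = 2 × 7 × 11 × 23 = 3542.
Laps for period 506: 3542 / 506 = 7.

7 laps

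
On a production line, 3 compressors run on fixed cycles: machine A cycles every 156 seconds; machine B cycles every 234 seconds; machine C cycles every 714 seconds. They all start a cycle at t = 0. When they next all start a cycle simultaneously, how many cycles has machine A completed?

357 cycles

They are all back at their starting positions together after one LCM of the periods.
156 = 2^2 × 3 × 13
234 = 2 × 3^2 × 13
714 = 2 × 3 × 7 × 17
LCM(156, 234, 714) = 2^2 × 3^2 × 7 × 13 × 17 = 55692.
Cycles for period 156: 55692 / 156 = 357.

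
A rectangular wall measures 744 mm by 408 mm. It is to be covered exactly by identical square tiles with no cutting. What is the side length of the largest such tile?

By the Euclidean algorithm:
744 = 1 × 408 + 336
408 = 1 × 336 + 72
336 = 4 × 72 + 48
72 = 1 × 48 + 24
48 = 2 × 24 + 0
gcd(744, 408) = 24.

24 mm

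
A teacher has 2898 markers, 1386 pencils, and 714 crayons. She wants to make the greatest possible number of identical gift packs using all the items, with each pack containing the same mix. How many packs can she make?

42 packs

The pack count must divide each quantity, so the greatest is gcd(2898, 1386, 714).
2898 = 2 × 3^2 × 7 × 23
1386 = 2 × 3^2 × 7 × 11
714 = 2 × 3 × 7 × 17
gcd(2898, 1386, 714) = 2 × 3 × 7 = 42.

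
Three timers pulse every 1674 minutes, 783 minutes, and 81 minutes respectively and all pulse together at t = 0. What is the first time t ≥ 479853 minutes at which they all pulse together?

582552 minutes

Joint pulses occur at multiples of LCM(1674, 783, 81).
1674 = 2 × 3^3 × 31
783 = 3^3 × 29
81 = 3^4
LCM(1674, 783, 81) = 2 × 3^4 × 29 × 31 = 145638.
Smallest multiple of 145638 that is ≥ 479853: ⌈479853/145638⌉ × 145638 = 4 × 145638 = 582552.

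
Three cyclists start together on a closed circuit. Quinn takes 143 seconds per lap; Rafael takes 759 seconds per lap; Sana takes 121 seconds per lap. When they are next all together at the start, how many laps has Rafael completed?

All finish a whole number of cycles simultaneously at t = LCM of the periods.
143 = 11 × 13
759 = 3 × 11 × 23
121 = 11^2
LCM(143, 759, 121) = 3 × 11^2 × 13 × 23 = 108537.
Laps for period 759: 108537 / 759 = 143.

143 laps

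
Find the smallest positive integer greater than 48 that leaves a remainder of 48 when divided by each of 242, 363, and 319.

21102

N − 48 must be a common multiple of 242, 363, and 319.
242 = 2 × 11^2
363 = 3 × 11^2
319 = 11 × 29
LCM(242, 363, 319) = 2 × 3 × 11^2 × 29 = 21054.
Smallest N > 48 is LCM + 48 = 21054 + 48 = 21102.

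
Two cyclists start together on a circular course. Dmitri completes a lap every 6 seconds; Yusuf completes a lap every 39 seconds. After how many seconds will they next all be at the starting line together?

The first simultaneous occurrence is after LCM of the individual periods.
6 = 2 × 3
39 = 3 × 13
LCM(6, 39) = 2 × 3 × 13 = 78.

78 seconds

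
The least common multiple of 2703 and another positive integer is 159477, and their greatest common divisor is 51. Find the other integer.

gcd × lcm = product of the two integers, so the other integer is (51 × 159477) / 2703 = 3009.

3009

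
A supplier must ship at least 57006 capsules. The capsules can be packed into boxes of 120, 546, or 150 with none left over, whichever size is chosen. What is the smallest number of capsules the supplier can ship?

109200

The number of capsules must be a common multiple of 120, 546, and 150, so a multiple of their LCM.
120 = 2^3 × 3 × 5
546 = 2 × 3 × 7 × 13
150 = 2 × 3 × 5^2
LCM(120, 546, 150) = 2^3 × 3 × 5^2 × 7 × 13 = 54600.
Smallest multiple of 54600 that is ≥ 57006: ⌈57006/54600⌉ × 54600 = 2 × 54600 = 109200.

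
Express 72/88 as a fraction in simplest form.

9/11

72 = 2^3 × 3^2
88 = 2^3 × 11
gcd(72, 88) = 2^3 = 8.
Divide numerator and denominator by 8: 72/88 = 9/11.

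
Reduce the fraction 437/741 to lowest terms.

23/39

437 = 19 × 23
741 = 3 × 13 × 19
gcd(437, 741) = 19.
Divide numerator and denominator by 19: 437/741 = 23/39.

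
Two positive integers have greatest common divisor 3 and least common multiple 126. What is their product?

For any two positive integers, gcd × lcm = product = 3 × 126 = 378.

378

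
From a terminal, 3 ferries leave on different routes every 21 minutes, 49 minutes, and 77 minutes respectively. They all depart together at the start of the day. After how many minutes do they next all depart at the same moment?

1617 minutes

They coincide at every common multiple of the periods; the first is the LCM.
21 = 3 × 7
49 = 7^2
77 = 7 × 11
LCM(21, 49, 77) = 3 × 7^2 × 11 = 1617.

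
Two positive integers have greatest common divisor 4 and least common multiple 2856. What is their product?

For any two positive integers, gcd × lcm = product = 4 × 2856 = 11424.

11424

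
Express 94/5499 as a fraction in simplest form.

94 = 2 × 47
5499 = 3^2 × 13 × 47
gcd(94, 5499) = 47.
Divide numerator and denominator by 47: 94/5499 = 2/117.

2/117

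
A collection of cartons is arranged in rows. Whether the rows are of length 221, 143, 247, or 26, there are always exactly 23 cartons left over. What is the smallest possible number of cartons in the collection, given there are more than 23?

92401

N − 23 must be a common multiple of 221, 143, 247, and 26.
221 = 13 × 17
143 = 11 × 13
247 = 13 × 19
26 = 2 × 13
LCM(221, 143, 247, 26) = 2 × 11 × 13 × 17 × 19 = 92378.
Smallest N > 23 is LCM + 23 = 92378 + 23 = 92401.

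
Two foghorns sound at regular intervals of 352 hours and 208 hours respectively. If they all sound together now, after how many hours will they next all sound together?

We need the least common multiple of the intervals.
352 = 2^5 × 11
208 = 2^4 × 13
LCM(352, 208) = 2^5 × 11 × 13 = 4576.

4576 hours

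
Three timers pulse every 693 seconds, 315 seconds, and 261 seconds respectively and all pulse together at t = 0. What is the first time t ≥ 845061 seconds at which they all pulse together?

Joint pulses occur at multiples of LCM(693, 315, 261).
693 = 3^2 × 7 × 11
315 = 3^2 × 5 × 7
261 = 3^2 × 29
LCM(693, 315, 261) = 3^2 × 5 × 7 × 11 × 29 = 100485.
Smallest multiple of 100485 that is ≥ 845061: ⌈845061/100485⌉ × 100485 = 9 × 100485 = 904365.

904365 seconds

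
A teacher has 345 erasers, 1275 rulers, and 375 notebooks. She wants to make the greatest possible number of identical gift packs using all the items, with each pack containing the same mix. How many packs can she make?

The pack count must divide each quantity, so the greatest is gcd(345, 1275, 375).
345 = 3 × 5 × 23
1275 = 3 × 5^2 × 17
375 = 3 × 5^3
gcd(345, 1275, 375) = 3 × 5 = 15.

15 packs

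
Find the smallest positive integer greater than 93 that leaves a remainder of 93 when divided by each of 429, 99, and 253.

29694

N − 93 must be a common multiple of 429, 99, and 253.
429 = 3 × 11 × 13
99 = 3^2 × 11
253 = 11 × 23
LCM(429, 99, 253) = 3^2 × 11 × 13 × 23 = 29601.
Smallest N > 93 is LCM + 93 = 29601 + 93 = 29694.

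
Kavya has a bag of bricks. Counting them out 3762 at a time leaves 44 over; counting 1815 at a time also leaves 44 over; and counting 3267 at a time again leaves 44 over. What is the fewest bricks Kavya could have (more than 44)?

N − 44 must be a common multiple of 3762, 1815, and 3267.
3762 = 2 × 3^2 × 11 × 19
1815 = 3 × 5 × 11^2
3267 = 3^3 × 11^2
LCM(3762, 1815, 3267) = 2 × 3^3 × 5 × 11^2 × 19 = 620730.
Smallest N > 44 is LCM + 44 = 620730 + 44 = 620774.

620774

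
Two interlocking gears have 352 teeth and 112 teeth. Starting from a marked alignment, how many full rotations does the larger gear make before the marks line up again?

7 rotations

All finish a whole number of cycles simultaneously at t = LCM of the periods.
352 = 2^5 × 11
112 = 2^4 × 7
LCM(352, 112) = 2^5 × 7 × 11 = 2464.
Rotations for period 352: 2464 / 352 = 7.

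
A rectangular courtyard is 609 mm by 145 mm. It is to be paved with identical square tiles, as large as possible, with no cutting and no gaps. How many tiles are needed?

105

Tile side = gcd(609, 145).
609 = 3 × 7 × 29
145 = 5 × 29
gcd(609, 145) = 29.
Tiles: (609/29) × (145/29) = 21 × 5 = 105.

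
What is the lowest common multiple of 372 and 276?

8556

372 = 2^2 × 3 × 31
276 = 2^2 × 3 × 23
LCM(372, 276) = 2^2 × 3 × 23 × 31 = 8556.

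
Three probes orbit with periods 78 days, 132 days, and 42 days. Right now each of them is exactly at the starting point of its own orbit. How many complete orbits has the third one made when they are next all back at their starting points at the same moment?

286 orbits

All finish a whole number of cycles simultaneously at t = LCM of the periods.
78 = 2 × 3 × 13
132 = 2^2 × 3 × 11
42 = 2 × 3 × 7
LCM(78, 132, 42) = 2^2 × 3 × 7 × 11 × 13 = 12012.
Orbits for period 42: 12012 / 42 = 286.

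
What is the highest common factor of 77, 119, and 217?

77 = 7 × 11
119 = 7 × 17
217 = 7 × 31
gcd(77, 119, 217) = 7.

7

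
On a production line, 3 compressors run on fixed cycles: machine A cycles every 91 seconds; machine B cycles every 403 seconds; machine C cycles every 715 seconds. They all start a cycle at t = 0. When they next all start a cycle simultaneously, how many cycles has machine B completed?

385 cycles

The first common completion time is the LCM of the periods.
91 = 7 × 13
403 = 13 × 31
715 = 5 × 11 × 13
LCM(91, 403, 715) = 5 × 7 × 11 × 13 × 31 = 155155.
Cycles for period 403: 155155 / 403 = 385.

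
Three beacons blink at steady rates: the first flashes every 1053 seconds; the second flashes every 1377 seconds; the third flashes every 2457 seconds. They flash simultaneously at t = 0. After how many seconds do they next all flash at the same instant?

They coincide at every common multiple of the periods; the first is the LCM.
1053 = 3^4 × 13
1377 = 3^4 × 17
2457 = 3^3 × 7 × 13
LCM(1053, 1377, 2457) = 3^4 × 7 × 13 × 17 = 125307.

125307 seconds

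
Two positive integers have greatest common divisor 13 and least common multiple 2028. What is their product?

For any two positive integers, gcd × lcm = product = 13 × 2028 = 26364.

26364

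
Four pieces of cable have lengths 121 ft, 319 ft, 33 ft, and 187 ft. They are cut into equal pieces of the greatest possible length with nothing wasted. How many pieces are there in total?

60

Piece length = gcd(121, 319, 33, 187).
121 = 11^2
319 = 11 × 29
33 = 3 × 11
187 = 11 × 17
gcd(121, 319, 33, 187) = 11.
Total pieces = 121/11 + 319/11 + 33/11 + 187/11 = 11 + 29 + 3 + 17 = 60.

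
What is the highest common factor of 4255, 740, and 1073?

4255 = 5 × 23 × 37
740 = 2^2 × 5 × 37
1073 = 29 × 37
gcd(4255, 740, 1073) = 37.

37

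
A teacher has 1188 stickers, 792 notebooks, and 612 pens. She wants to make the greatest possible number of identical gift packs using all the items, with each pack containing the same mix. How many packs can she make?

36 packs

The pack count must divide each quantity, so the greatest is gcd(1188, 792, 612).
1188 = 2^2 × 3^3 × 11
792 = 2^3 × 3^2 × 11
612 = 2^2 × 3^2 × 17
gcd(1188, 792, 612) = 2^2 × 3^2 = 36.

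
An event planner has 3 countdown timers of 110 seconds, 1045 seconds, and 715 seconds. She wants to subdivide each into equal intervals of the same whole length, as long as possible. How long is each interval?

The interval must divide each timer length; the longest such is the gcd.
110 = 2 × 5 × 11
1045 = 5 × 11 × 19
715 = 5 × 11 × 13
gcd(110, 1045, 715) = 5 × 11 = 55.

55 seconds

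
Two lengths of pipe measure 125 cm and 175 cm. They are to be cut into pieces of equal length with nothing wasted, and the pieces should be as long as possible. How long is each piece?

Each piece length must divide every original length, so the longest possible is gcd(125, 175).
125 = 5^3
175 = 5^2 × 7
gcd(125, 175) = 5^2 = 25.

25 cm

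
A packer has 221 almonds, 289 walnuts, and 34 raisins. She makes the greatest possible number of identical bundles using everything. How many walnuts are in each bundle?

17

Number of bundles = gcd(221, 289, 34).
221 = 13 × 17
289 = 17^2
34 = 2 × 17
gcd(221, 289, 34) = 17.
walnuts per bundle = 289 / 17 = 17.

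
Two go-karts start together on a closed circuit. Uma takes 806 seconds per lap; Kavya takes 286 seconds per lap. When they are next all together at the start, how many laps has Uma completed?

They are all back at their starting positions together after one LCM of the periods.
806 = 2 × 13 × 31
286 = 2 × 11 × 13
LCM(806, 286) = 2 × 11 × 13 × 31 = 8866.
Laps for period 806: 8866 / 806 = 11.

11 laps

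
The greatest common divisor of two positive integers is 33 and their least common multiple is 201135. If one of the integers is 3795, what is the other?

For two integers, gcd × lcm = product, so the other is (33 × 201135) / 3795 = 6637455 / 3795 = 1749.

1749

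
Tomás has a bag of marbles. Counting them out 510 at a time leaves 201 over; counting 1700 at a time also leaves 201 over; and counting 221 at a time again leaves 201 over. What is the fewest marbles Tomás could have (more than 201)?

N − 201 must be a common multiple of 510, 1700, and 221.
510 = 2 × 3 × 5 × 17
1700 = 2^2 × 5^2 × 17
221 = 13 × 17
LCM(510, 1700, 221) = 2^2 × 3 × 5^2 × 13 × 17 = 66300.
Smallest N > 201 is LCM + 201 = 66300 + 201 = 66501.

66501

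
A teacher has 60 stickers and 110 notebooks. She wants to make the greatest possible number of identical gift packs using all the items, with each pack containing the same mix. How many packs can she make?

By the Euclidean algorithm:
110 = 1 × 60 + 50
60 = 1 × 50 + 10
50 = 5 × 10 + 0
gcd(60, 110) = 10.

10 packs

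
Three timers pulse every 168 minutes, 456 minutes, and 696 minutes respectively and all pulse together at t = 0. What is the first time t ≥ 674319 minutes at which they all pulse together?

740544 minutes

Joint pulses occur at multiples of LCM(168, 456, 696).
168 = 2^3 × 3 × 7
456 = 2^3 × 3 × 19
696 = 2^3 × 3 × 29
LCM(168, 456, 696) = 2^3 × 3 × 7 × 19 × 29 = 92568.
Smallest multiple of 92568 that is ≥ 674319: ⌈674319/92568⌉ × 92568 = 8 × 92568 = 740544.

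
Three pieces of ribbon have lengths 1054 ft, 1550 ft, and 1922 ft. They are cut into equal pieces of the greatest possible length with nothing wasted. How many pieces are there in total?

Piece length = gcd(1054, 1550, 1922).
1054 = 2 × 17 × 31
1550 = 2 × 5^2 × 31
1922 = 2 × 31^2
gcd(1054, 1550, 1922) = 2 × 31 = 62.
Total pieces = 1054/62 + 1550/62 + 1922/62 = 17 + 25 + 31 = 73.

73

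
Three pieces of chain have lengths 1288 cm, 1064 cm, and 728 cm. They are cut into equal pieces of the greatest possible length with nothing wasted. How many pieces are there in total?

55

Piece length = gcd(1288, 1064, 728).
1288 = 2^3 × 7 × 23
1064 = 2^3 × 7 × 19
728 = 2^3 × 7 × 13
gcd(1288, 1064, 728) = 2^3 × 7 = 56.
Total pieces = 1288/56 + 1064/56 + 728/56 = 23 + 19 + 13 = 55.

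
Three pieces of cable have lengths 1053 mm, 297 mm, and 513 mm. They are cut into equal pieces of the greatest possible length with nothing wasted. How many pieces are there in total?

Piece length = gcd(1053, 297, 513).
1053 = 3^4 × 13
297 = 3^3 × 11
513 = 3^3 × 19
gcd(1053, 297, 513) = 3^3 = 27.
Total pieces = 1053/27 + 297/27 + 513/27 = 39 + 11 + 19 = 69.

69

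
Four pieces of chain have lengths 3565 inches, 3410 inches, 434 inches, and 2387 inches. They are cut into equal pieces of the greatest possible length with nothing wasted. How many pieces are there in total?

Piece length = gcd(3565, 3410, 434, 2387).
3565 = 5 × 23 × 31
3410 = 2 × 5 × 11 × 31
434 = 2 × 7 × 31
2387 = 7 × 11 × 31
gcd(3565, 3410, 434, 2387) = 31.
Total pieces = 3565/31 + 3410/31 + 434/31 + 2387/31 = 115 + 110 + 14 + 77 = 316.

316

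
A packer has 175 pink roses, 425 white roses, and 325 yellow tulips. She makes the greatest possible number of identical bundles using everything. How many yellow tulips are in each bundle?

Number of bundles = gcd(175, 425, 325).
175 = 5^2 × 7
425 = 5^2 × 17
325 = 5^2 × 13
gcd(175, 425, 325) = 5^2 = 25.
yellow tulips per bundle = 325 / 25 = 13.

13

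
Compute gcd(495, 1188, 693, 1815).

33

495 = 3^2 × 5 × 11
1188 = 2^2 × 3^3 × 11
693 = 3^2 × 7 × 11
1815 = 3 × 5 × 11^2
gcd(495, 1188, 693, 1815) = 3 × 11 = 33.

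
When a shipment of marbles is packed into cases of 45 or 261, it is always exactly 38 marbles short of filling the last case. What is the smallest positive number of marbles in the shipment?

1267

Being 38 short of a full case of size k means N ≡ −38 (mod k), i.e. N + 38 is a multiple of each size.
45 = 3^2 × 5
261 = 3^2 × 29
LCM(45, 261) = 3^2 × 5 × 29 = 1305.
Smallest positive N is 1305 − 38 = 1267.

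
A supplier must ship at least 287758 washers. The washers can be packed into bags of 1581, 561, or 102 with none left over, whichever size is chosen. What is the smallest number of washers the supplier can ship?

313038

The number of washers must be a common multiple of 1581, 561, and 102, so a multiple of their LCM.
1581 = 3 × 17 × 31
561 = 3 × 11 × 17
102 = 2 × 3 × 17
LCM(1581, 561, 102) = 2 × 3 × 11 × 17 × 31 = 34782.
Smallest multiple of 34782 that is ≥ 287758: ⌈287758/34782⌉ × 34782 = 9 × 34782 = 313038.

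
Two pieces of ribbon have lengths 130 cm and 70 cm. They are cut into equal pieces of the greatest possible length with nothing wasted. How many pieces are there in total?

Piece length = gcd(130, 70).
130 = 2 × 5 × 13
70 = 2 × 5 × 7
gcd(130, 70) = 2 × 5 = 10.
Total pieces = 130/10 + 70/10 = 13 + 7 = 20.

20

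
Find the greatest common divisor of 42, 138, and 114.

42 = 2 × 3 × 7
138 = 2 × 3 × 23
114 = 2 × 3 × 19
gcd(42, 138, 114) = 2 × 3 = 6.

6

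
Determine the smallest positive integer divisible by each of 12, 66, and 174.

12 = 2^2 × 3
66 = 2 × 3 × 11
174 = 2 × 3 × 29
LCM(12, 66, 174) = 2^2 × 3 × 11 × 29 = 3828.

3828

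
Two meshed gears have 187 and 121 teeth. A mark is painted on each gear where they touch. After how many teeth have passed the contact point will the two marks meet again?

2057 teeth

We need the least common multiple of the intervals.
187 = 11 × 17
121 = 11^2
LCM(187, 121) = 11^2 × 17 = 2057.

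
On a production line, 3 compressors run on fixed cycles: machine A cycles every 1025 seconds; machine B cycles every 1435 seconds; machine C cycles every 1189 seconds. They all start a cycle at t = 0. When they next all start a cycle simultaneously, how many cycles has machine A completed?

203 cycles

The first common completion time is the LCM of the periods.
1025 = 5^2 × 41
1435 = 5 × 7 × 41
1189 = 29 × 41
LCM(1025, 1435, 1189) = 5^2 × 7 × 29 × 41 = 208075.
Cycles for period 1025: 208075 / 1025 = 203.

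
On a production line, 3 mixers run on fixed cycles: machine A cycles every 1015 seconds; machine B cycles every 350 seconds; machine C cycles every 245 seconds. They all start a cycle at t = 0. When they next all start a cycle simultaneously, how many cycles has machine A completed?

70 cycles

All finish a whole number of cycles simultaneously at t = LCM of the periods.
1015 = 5 × 7 × 29
350 = 2 × 5^2 × 7
245 = 5 × 7^2
LCM(1015, 350, 245) = 2 × 5^2 × 7^2 × 29 = 71050.
Cycles for period 1015: 71050 / 1015 = 70.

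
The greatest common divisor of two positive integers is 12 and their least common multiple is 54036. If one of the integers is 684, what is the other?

For two integers, gcd × lcm = product, so the other is (12 × 54036) / 684 = 648432 / 684 = 948.

948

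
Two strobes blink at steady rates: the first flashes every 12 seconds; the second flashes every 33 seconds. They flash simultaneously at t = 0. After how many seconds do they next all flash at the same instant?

132 seconds

We need the least common multiple of the intervals.
12 = 2^2 × 3
33 = 3 × 11
LCM(12, 33) = 2^2 × 3 × 11 = 132.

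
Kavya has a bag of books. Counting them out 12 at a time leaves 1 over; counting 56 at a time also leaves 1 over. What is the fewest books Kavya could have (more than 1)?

169

N − 1 must be a common multiple of 12 and 56.
12 = 2^2 × 3
56 = 2^3 × 7
LCM(12, 56) = 2^3 × 3 × 7 = 168.
Smallest N > 1 is LCM + 1 = 168 + 1 = 169.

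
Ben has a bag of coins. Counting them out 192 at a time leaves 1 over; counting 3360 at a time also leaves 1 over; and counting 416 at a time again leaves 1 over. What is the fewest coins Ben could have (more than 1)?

87361

N − 1 must be a common multiple of 192, 3360, and 416.
192 = 2^6 × 3
3360 = 2^5 × 3 × 5 × 7
416 = 2^5 × 13
LCM(192, 3360, 416) = 2^6 × 3 × 5 × 7 × 13 = 87360.
Smallest N > 1 is LCM + 1 = 87360 + 1 = 87361.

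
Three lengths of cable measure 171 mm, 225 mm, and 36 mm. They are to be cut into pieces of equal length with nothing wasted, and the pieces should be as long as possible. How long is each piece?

The greatest length dividing all of 171, 225, and 36 is their gcd.
171 = 3^2 × 19
225 = 3^2 × 5^2
36 = 2^2 × 3^2
gcd(171, 225, 36) = 3^2 = 9.

9 mm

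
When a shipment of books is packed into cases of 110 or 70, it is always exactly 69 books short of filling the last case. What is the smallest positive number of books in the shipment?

701

Being 69 short of a full case of size k means N ≡ −69 (mod k), i.e. N + 69 is a multiple of each size.
110 = 2 × 5 × 11
70 = 2 × 5 × 7
LCM(110, 70) = 2 × 5 × 7 × 11 = 770.
Smallest positive N is 770 − 69 = 701.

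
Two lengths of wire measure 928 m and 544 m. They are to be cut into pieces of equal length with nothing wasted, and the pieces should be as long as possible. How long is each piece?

32 m

By the Euclidean algorithm:
928 = 1 × 544 + 384
544 = 1 × 384 + 160
384 = 2 × 160 + 64
160 = 2 × 64 + 32
64 = 2 × 32 + 0
gcd(928, 544) = 32.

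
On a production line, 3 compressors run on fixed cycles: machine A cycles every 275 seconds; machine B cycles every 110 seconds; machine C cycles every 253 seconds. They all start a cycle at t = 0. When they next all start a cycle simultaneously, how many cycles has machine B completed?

They are all back at their starting positions together after one LCM of the periods.
275 = 5^2 × 11
110 = 2 × 5 × 11
253 = 11 × 23
LCM(275, 110, 253) = 2 × 5^2 × 11 × 23 = 12650.
Cycles for period 110: 12650 / 110 = 115.

115 cycles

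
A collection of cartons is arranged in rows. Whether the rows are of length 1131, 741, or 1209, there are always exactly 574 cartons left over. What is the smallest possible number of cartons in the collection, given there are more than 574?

666733

N − 574 must be a common multiple of 1131, 741, and 1209.
1131 = 3 × 13 × 29
741 = 3 × 13 × 19
1209 = 3 × 13 × 31
LCM(1131, 741, 1209) = 3 × 13 × 19 × 29 × 31 = 666159.
Smallest N > 574 is LCM + 574 = 666159 + 574 = 666733.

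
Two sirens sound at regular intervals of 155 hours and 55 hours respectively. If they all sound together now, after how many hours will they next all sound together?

1705 hours

We need the least common multiple of the intervals.
155 = 5 × 31
55 = 5 × 11
LCM(155, 55) = 5 × 11 × 31 = 1705.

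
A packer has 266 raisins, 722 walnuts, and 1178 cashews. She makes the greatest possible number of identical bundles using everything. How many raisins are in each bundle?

Number of bundles = gcd(266, 722, 1178).
266 = 2 × 7 × 19
722 = 2 × 19^2
1178 = 2 × 19 × 31
gcd(266, 722, 1178) = 2 × 19 = 38.
raisins per bundle = 266 / 38 = 7.

7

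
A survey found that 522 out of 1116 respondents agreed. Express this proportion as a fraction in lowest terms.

29/62

522 = 2 × 3^2 × 29
1116 = 2^2 × 3^2 × 31
gcd(522, 1116) = 2 × 3^2 = 18.
Divide numerator and denominator by 18: 522/1116 = 29/62.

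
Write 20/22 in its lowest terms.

20 = 2^2 × 5
22 = 2 × 11
gcd(20, 22) = 2.
Divide numerator and denominator by 2: 20/22 = 10/11.

10/11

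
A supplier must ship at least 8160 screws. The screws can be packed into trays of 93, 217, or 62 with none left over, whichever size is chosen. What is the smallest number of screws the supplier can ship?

9114

The number of screws must be a common multiple of 93, 217, and 62, so a multiple of their LCM.
93 = 3 × 31
217 = 7 × 31
62 = 2 × 31
LCM(93, 217, 62) = 2 × 3 × 7 × 31 = 1302.
Smallest multiple of 1302 that is ≥ 8160: ⌈8160/1302⌉ × 1302 = 7 × 1302 = 9114.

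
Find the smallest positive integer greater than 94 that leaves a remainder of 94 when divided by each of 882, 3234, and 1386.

9796

N − 94 must be a common multiple of 882, 3234, and 1386.
882 = 2 × 3^2 × 7^2
3234 = 2 × 3 × 7^2 × 11
1386 = 2 × 3^2 × 7 × 11
LCM(882, 3234, 1386) = 2 × 3^2 × 7^2 × 11 = 9702.
Smallest N > 94 is LCM + 94 = 9702 + 94 = 9796.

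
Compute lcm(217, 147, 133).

86583

217 = 7 × 31
147 = 3 × 7^2
133 = 7 × 19
LCM(217, 147, 133) = 3 × 7^2 × 19 × 31 = 86583.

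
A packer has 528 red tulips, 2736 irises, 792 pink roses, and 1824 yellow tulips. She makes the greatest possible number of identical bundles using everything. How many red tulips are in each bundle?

22

Number of bundles = gcd(528, 2736, 792, 1824).
528 = 2^4 × 3 × 11
2736 = 2^4 × 3^2 × 19
792 = 2^3 × 3^2 × 11
1824 = 2^5 × 3 × 19
gcd(528, 2736, 792, 1824) = 2^3 × 3 = 24.
red tulips per bundle = 528 / 24 = 22.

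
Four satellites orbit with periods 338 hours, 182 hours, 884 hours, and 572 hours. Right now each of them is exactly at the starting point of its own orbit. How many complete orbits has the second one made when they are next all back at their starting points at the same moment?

4862 orbits

All finish a whole number of cycles simultaneously at t = LCM of the periods.
338 = 2 × 13^2
182 = 2 × 7 × 13
884 = 2^2 × 13 × 17
572 = 2^2 × 11 × 13
LCM(338, 182, 884, 572) = 2^2 × 7 × 11 × 13^2 × 17 = 884884.
Orbits for period 182: 884884 / 182 = 4862.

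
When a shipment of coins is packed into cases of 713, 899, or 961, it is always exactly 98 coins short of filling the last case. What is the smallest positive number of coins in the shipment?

640889

Being 98 short of a full case of size k means N ≡ −98 (mod k), i.e. N + 98 is a multiple of each size.
713 = 23 × 31
899 = 29 × 31
961 = 31^2
LCM(713, 899, 961) = 23 × 29 × 31^2 = 640987.
Smallest positive N is 640987 − 98 = 640889.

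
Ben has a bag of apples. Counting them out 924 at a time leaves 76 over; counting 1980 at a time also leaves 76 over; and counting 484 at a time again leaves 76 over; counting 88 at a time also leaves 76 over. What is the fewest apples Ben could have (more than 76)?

N − 76 must be a common multiple of 924, 1980, 484, and 88.
924 = 2^2 × 3 × 7 × 11
1980 = 2^2 × 3^2 × 5 × 11
484 = 2^2 × 11^2
88 = 2^3 × 11
LCM(924, 1980, 484, 88) = 2^3 × 3^2 × 5 × 7 × 11^2 = 304920.
Smallest N > 76 is LCM + 76 = 304920 + 76 = 304996.

304996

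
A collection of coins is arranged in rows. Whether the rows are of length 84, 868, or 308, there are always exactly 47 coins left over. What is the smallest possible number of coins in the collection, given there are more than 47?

N − 47 must be a common multiple of 84, 868, and 308.
84 = 2^2 × 3 × 7
868 = 2^2 × 7 × 31
308 = 2^2 × 7 × 11
LCM(84, 868, 308) = 2^2 × 3 × 7 × 11 × 31 = 28644.
Smallest N > 47 is LCM + 47 = 28644 + 47 = 28691.

28691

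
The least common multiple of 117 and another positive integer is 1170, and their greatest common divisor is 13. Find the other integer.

gcd × lcm = product of the two integers, so the other integer is (13 × 1170) / 117 = 130.

130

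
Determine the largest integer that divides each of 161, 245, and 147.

161 = 7 × 23
245 = 5 × 7^2
147 = 3 × 7^2
gcd(161, 245, 147) = 7.

7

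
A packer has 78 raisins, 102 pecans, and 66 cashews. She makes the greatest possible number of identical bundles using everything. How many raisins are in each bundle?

13

Number of bundles = gcd(78, 102, 66).
78 = 2 × 3 × 13
102 = 2 × 3 × 17
66 = 2 × 3 × 11
gcd(78, 102, 66) = 2 × 3 = 6.
raisins per bundle = 78 / 6 = 13.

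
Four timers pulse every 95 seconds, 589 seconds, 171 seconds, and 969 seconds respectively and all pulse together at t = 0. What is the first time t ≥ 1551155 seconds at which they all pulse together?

1802340 seconds

Joint pulses occur at multiples of LCM(95, 589, 171, 969).
95 = 5 × 19
589 = 19 × 31
171 = 3^2 × 19
969 = 3 × 17 × 19
LCM(95, 589, 171, 969) = 3^2 × 5 × 17 × 19 × 31 = 450585.
Smallest multiple of 450585 that is ≥ 1551155: ⌈1551155/450585⌉ × 450585 = 4 × 450585 = 1802340.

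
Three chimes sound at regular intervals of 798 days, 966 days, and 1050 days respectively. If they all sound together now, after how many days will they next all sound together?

They coincide at every common multiple of the periods; the first is the LCM.
798 = 2 × 3 × 7 × 19
966 = 2 × 3 × 7 × 23
1050 = 2 × 3 × 5^2 × 7
LCM(798, 966, 1050) = 2 × 3 × 5^2 × 7 × 19 × 23 = 458850.

458850 days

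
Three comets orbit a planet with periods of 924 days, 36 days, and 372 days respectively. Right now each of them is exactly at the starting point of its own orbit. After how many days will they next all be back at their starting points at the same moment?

85932 days

We need the least common multiple of the intervals.
924 = 2^2 × 3 × 7 × 11
36 = 2^2 × 3^2
372 = 2^2 × 3 × 31
LCM(924, 36, 372) = 2^2 × 3^2 × 7 × 11 × 31 = 85932.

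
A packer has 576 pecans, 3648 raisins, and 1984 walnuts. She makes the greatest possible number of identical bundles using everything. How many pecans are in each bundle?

Number of bundles = gcd(576, 3648, 1984).
576 = 2^6 × 3^2
3648 = 2^6 × 3 × 19
1984 = 2^6 × 31
gcd(576, 3648, 1984) = 2^6 = 64.
pecans per bundle = 576 / 64 = 9.

9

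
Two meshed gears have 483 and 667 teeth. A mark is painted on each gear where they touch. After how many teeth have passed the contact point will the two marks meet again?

14007 teeth

We need the least common multiple of the intervals.
483 = 3 × 7 × 23
667 = 23 × 29
LCM(483, 667) = 3 × 7 × 23 × 29 = 14007.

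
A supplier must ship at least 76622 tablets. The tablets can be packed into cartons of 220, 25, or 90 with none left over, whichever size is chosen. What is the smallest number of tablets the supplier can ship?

79200

The number of tablets must be a common multiple of 220, 25, and 90, so a multiple of their LCM.
220 = 2^2 × 5 × 11
25 = 5^2
90 = 2 × 3^2 × 5
LCM(220, 25, 90) = 2^2 × 3^2 × 5^2 × 11 = 9900.
Smallest multiple of 9900 that is ≥ 76622: ⌈76622/9900⌉ × 9900 = 8 × 9900 = 79200.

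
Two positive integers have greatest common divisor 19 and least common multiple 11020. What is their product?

209380

For any two positive integers, gcd × lcm = product = 19 × 11020 = 209380.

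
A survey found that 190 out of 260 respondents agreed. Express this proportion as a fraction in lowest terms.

190 = 2 × 5 × 19
260 = 2^2 × 5 × 13
gcd(190, 260) = 2 × 5 = 10.
Divide numerator and denominator by 10: 190/260 = 19/26.

19/26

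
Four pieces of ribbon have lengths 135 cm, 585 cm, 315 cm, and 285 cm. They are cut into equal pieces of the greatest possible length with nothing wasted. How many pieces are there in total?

Piece length = gcd(135, 585, 315, 285).
135 = 3^3 × 5
585 = 3^2 × 5 × 13
315 = 3^2 × 5 × 7
285 = 3 × 5 × 19
gcd(135, 585, 315, 285) = 3 × 5 = 15.
Total pieces = 135/15 + 585/15 + 315/15 + 285/15 = 9 + 39 + 21 + 19 = 88.

88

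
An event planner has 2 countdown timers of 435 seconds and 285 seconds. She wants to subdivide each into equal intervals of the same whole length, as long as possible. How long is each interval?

15 seconds

The interval must divide each timer length; the longest such is the gcd.
435 = 3 × 5 × 29
285 = 3 × 5 × 19
gcd(435, 285) = 3 × 5 = 15.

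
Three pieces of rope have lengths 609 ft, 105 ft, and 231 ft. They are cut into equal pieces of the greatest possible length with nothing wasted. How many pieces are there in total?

45

Piece length = gcd(609, 105, 231).
609 = 3 × 7 × 29
105 = 3 × 5 × 7
231 = 3 × 7 × 11
gcd(609, 105, 231) = 3 × 7 = 21.
Total pieces = 609/21 + 105/21 + 231/21 = 29 + 5 + 11 = 45.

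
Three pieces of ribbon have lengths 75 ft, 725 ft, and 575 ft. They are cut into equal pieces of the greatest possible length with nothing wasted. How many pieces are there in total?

Piece length = gcd(75, 725, 575).
75 = 3 × 5^2
725 = 5^2 × 29
575 = 5^2 × 23
gcd(75, 725, 575) = 5^2 = 25.
Total pieces = 75/25 + 725/25 + 575/25 = 3 + 29 + 23 = 55.

55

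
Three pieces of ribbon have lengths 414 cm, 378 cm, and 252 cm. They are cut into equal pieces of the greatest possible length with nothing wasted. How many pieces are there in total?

58

Piece length = gcd(414, 378, 252).
414 = 2 × 3^2 × 23
378 = 2 × 3^3 × 7
252 = 2^2 × 3^2 × 7
gcd(414, 378, 252) = 2 × 3^2 = 18.
Total pieces = 414/18 + 378/18 + 252/18 = 23 + 21 + 14 = 58.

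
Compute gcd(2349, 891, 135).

27

2349 = 3^4 × 29
891 = 3^4 × 11
135 = 3^3 × 5
gcd(2349, 891, 135) = 3^3 = 27.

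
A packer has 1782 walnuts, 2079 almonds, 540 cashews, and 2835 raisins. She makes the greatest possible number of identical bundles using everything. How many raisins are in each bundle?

Number of bundles = gcd(1782, 2079, 540, 2835).
1782 = 2 × 3^4 × 11
2079 = 3^3 × 7 × 11
540 = 2^2 × 3^3 × 5
2835 = 3^4 × 5 × 7
gcd(1782, 2079, 540, 2835) = 3^3 = 27.
raisins per bundle = 2835 / 27 = 105.

105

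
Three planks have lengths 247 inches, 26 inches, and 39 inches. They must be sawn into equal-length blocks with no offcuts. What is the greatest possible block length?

This is the greatest common divisor of 247, 26, and 39.
247 = 13 × 19
26 = 2 × 13
39 = 3 × 13
gcd(247, 26, 39) = 13.

13 inches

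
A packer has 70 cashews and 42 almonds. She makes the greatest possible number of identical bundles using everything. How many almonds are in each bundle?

3

Number of bundles = gcd(70, 42).
70 = 2 × 5 × 7
42 = 2 × 3 × 7
gcd(70, 42) = 2 × 7 = 14.
almonds per bundle = 42 / 14 = 3.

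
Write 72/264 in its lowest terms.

72 = 2^3 × 3^2
264 = 2^3 × 3 × 11
gcd(72, 264) = 2^3 × 3 = 24.
Divide numerator and denominator by 24: 72/264 = 3/11.

3/11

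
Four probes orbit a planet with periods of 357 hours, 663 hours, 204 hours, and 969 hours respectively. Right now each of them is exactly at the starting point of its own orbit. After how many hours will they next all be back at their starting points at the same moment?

352716 hours

They coincide at every common multiple of the periods; the first is the LCM.
357 = 3 × 7 × 17
663 = 3 × 13 × 17
204 = 2^2 × 3 × 17
969 = 3 × 17 × 19
LCM(357, 663, 204, 969) = 2^2 × 3 × 7 × 13 × 17 × 19 = 352716.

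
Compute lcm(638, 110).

3190

638 = 2 × 11 × 29
110 = 2 × 5 × 11
LCM(638, 110) = 2 × 5 × 11 × 29 = 3190.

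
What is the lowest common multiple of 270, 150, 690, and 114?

589950

270 = 2 × 3^3 × 5
150 = 2 × 3 × 5^2
690 = 2 × 3 × 5 × 23
114 = 2 × 3 × 19
LCM(270, 150, 690, 114) = 2 × 3^3 × 5^2 × 19 × 23 = 589950.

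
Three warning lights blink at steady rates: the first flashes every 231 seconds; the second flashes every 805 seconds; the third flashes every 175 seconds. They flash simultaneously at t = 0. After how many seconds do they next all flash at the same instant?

132825 seconds

They coincide at every common multiple of the periods; the first is the LCM.
231 = 3 × 7 × 11
805 = 5 × 7 × 23
175 = 5^2 × 7
LCM(231, 805, 175) = 3 × 5^2 × 7 × 11 × 23 = 132825.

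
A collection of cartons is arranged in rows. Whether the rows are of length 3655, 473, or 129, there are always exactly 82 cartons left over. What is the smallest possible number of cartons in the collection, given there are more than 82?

N − 82 must be a common multiple of 3655, 473, and 129.
3655 = 5 × 17 × 43
473 = 11 × 43
129 = 3 × 43
LCM(3655, 473, 129) = 3 × 5 × 11 × 17 × 43 = 120615.
Smallest N > 82 is LCM + 82 = 120615 + 82 = 120697.

120697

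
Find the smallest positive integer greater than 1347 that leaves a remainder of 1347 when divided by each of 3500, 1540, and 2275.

501847

N − 1347 must be a common multiple of 3500, 1540, and 2275.
3500 = 2^2 × 5^3 × 7
1540 = 2^2 × 5 × 7 × 11
2275 = 5^2 × 7 × 13
LCM(3500, 1540, 2275) = 2^2 × 5^3 × 7 × 11 × 13 = 500500.
Smallest N > 1347 is LCM + 1347 = 500500 + 1347 = 501847.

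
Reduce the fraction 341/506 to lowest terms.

341 = 11 × 31
506 = 2 × 11 × 23
gcd(341, 506) = 11.
Divide numerator and denominator by 11: 341/506 = 31/46.

31/46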